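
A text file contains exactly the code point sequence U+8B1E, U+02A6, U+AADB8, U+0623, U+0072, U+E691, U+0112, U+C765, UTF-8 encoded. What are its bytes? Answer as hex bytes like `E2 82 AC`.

U+8B1E: 3-byte form → E8 AC 9E.
U+02A6: 2-byte form → CA A6.
U+AADB8: 4-byte form → F2 AA B6 B8.
U+0623: 2-byte form → D8 A3.
U+0072: 1-byte form → 72.
U+E691: 3-byte form → EE 9A 91.
U+0112: 2-byte form → C4 92.
U+C765: 3-byte form → EC 9D A5.
Concatenated (20 bytes): E8 AC 9E CA A6 F2 AA B6 B8 D8 A3 72 EE 9A 91 C4 92 EC 9D A5.

E8 AC 9E CA A6 F2 AA B6 B8 D8 A3 72 EE 9A 91 C4 92 EC 9D A5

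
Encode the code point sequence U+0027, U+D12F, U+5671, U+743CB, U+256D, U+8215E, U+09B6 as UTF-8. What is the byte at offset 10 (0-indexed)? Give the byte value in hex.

0x8B

U+0027 → 1-byte form 27 at offsets 0–0.
U+D12F → 3-byte form ED 84 AF at offsets 1–3.
U+5671 → 3-byte form E5 99 B1 at offsets 4–6.
U+743CB → 4-byte form F1 B4 8F 8B at offsets 7–10.
Offset 10 falls in char 4's range; it's byte 4 of F1 B4 8F 8B = 0x8B.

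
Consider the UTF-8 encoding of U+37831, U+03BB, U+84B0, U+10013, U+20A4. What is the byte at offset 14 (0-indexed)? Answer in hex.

0x82

U+37831 → 4-byte form F0 B7 A0 B1 at offsets 0–3.
U+03BB → 2-byte form CE BB at offsets 4–5.
U+84B0 → 3-byte form E8 92 B0 at offsets 6–8.
U+10013 → 4-byte form F0 90 80 93 at offsets 9–12.
U+20A4 → 3-byte form E2 82 A4 at offsets 13–15.
Offset 14 falls in char 5's range; it's byte 2 of E2 82 A4 = 0x82.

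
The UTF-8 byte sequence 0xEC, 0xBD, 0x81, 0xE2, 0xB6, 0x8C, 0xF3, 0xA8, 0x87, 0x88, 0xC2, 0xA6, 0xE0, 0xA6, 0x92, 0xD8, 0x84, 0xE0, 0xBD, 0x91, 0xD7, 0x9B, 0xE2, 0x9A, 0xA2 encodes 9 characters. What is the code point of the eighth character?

Offset 0: leading byte 0xEC = 11101100 → 3-byte char #1 = EC BD 81.
Offset 3: leading byte 0xE2 = 11100010 → 3-byte char #2 = E2 B6 8C.
Offset 6: leading byte 0xF3 = 11110011 → 4-byte char #3 = F3 A8 87 88.
Offset 10: leading byte 0xC2 = 11000010 → 2-byte char #4 = C2 A6.
Offset 12: leading byte 0xE0 = 11100000 → 3-byte char #5 = E0 A6 92.
Offset 15: leading byte 0xD8 = 11011000 → 2-byte char #6 = D8 84.
Offset 17: leading byte 0xE0 = 11100000 → 3-byte char #7 = E0 BD 91.
Offset 20: leading byte 0xD7 = 11010111 → 2-byte char #8 = D7 9B.
Leading byte 0xD7 = 11010111 matches 110xxxxx → 2-byte sequence.
Byte 1: 0xD7 = 11010111, payload 10111 (5 bits).
Byte 2: 0x9B = 10011011 (10xxxxxx ✓), payload 011011.
Concatenate: 10111011011 = 0x5DB (11 bits → U+05DB).

U+05DB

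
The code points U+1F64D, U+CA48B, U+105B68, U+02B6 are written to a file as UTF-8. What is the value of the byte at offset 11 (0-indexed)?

0xA8

U+1F64D → 4-byte form F0 9F 99 8D at offsets 0–3.
U+CA48B → 4-byte form F3 8A 92 8B at offsets 4–7.
U+105B68 → 4-byte form F4 85 AD A8 at offsets 8–11.
Offset 11 falls in char 3's range; it's byte 4 of F4 85 AD A8 = 0xA8.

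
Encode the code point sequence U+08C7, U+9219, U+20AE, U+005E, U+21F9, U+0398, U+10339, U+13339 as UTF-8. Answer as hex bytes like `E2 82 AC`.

E0 A3 87 E9 88 99 E2 82 AE 5E E2 87 B9 CE 98 F0 90 8C B9 F0 93 8C B9

U+08C7: 3-byte form → E0 A3 87.
U+9219: 3-byte form → E9 88 99.
U+20AE: 3-byte form → E2 82 AE.
U+005E: 1-byte form → 5E.
U+21F9: 3-byte form → E2 87 B9.
U+0398: 2-byte form → CE 98.
U+10339: 4-byte form → F0 90 8C B9.
U+13339: 4-byte form → F0 93 8C B9.
Concatenated (23 bytes): E0 A3 87 E9 88 99 E2 82 AE 5E E2 87 B9 CE 98 F0 90 8C B9 F0 93 8C B9.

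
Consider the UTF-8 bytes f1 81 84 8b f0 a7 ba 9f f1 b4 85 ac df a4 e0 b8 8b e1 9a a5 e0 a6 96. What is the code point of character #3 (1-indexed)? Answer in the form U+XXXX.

Offset 0: leading byte 0xF1 = 11110001 → 4-byte char #1 = F1 81 84 8B.
Offset 4: leading byte 0xF0 = 11110000 → 4-byte char #2 = F0 A7 BA 9F.
Offset 8: leading byte 0xF1 = 11110001 → 4-byte char #3 = F1 B4 85 AC.
Leading byte 0xF1 = 11110001 matches 11110xxx → 4-byte sequence.
Byte 1: 0xF1 = 11110001, payload 001 (3 bits).
Byte 2: 0xB4 = 10110100 (10xxxxxx ✓), payload 110100.
Byte 3: 0x85 = 10000101 (10xxxxxx ✓), payload 000101.
Byte 4: 0xAC = 10101100 (10xxxxxx ✓), payload 101100.
Concatenate: 001110100000101101100 = 0x7416C (21 bits → U+7416C).

U+7416C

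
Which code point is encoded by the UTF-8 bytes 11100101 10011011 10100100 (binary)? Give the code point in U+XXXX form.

U+56E4

Leading byte 0xE5 = 11100101 matches 1110xxxx → 3-byte sequence.
Byte 1: 0xE5 = 11100101, payload 0101 (4 bits).
Byte 2: 0x9B = 10011011 (10xxxxxx ✓), payload 011011.
Byte 3: 0xA4 = 10100100 (10xxxxxx ✓), payload 100100.
Concatenate: 0101011011100100 = 0x56E4 (16 bits → U+56E4).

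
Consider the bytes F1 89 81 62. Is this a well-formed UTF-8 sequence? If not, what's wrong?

invalid (non-continuation byte where continuation expected)

Leading byte 0xF1 = 11110001 → 4-byte form.
Byte 4 is 0x62 = 01100010, which is not 10xxxxxx — expected a continuation byte.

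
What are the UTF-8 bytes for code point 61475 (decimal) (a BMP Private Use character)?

EF 80 A3

U+F023 = 0xF023 = 61475 decimal. In range U+0800–U+FFFF → 3-byte form: 1110xxxx 10xxxxxx 10xxxxxx.
Binary (16 bits): 1111000000100011.
Split 4+6+6: 1111 | 000000 | 100011.
Byte 1: 11101111 = 0xEF.
Byte 2: 10000000 = 0x80.
Byte 3: 10100011 = 0xA3.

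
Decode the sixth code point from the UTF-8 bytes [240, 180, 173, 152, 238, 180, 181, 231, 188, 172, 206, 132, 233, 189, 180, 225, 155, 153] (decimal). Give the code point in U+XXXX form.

U+16D9

Offset 0: leading byte 0xF0 = 11110000 → 4-byte char #1 = F0 B4 AD 98.
Offset 4: leading byte 0xEE = 11101110 → 3-byte char #2 = EE B4 B5.
Offset 7: leading byte 0xE7 = 11100111 → 3-byte char #3 = E7 BC AC.
Offset 10: leading byte 0xCE = 11001110 → 2-byte char #4 = CE 84.
Offset 12: leading byte 0xE9 = 11101001 → 3-byte char #5 = E9 BD B4.
Offset 15: leading byte 0xE1 = 11100001 → 3-byte char #6 = E1 9B 99.
Leading byte 0xE1 = 11100001 matches 1110xxxx → 3-byte sequence.
Byte 1: 0xE1 = 11100001, payload 0001 (4 bits).
Byte 2: 0x9B = 10011011 (10xxxxxx ✓), payload 011011.
Byte 3: 0x99 = 10011001 (10xxxxxx ✓), payload 011001.
Concatenate: 0001011011011001 = 0x16D9 (16 bits → U+16D9).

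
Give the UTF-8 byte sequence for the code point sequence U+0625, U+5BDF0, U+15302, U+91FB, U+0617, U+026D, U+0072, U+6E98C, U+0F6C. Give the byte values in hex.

D8 A5 F1 9B B7 B0 F0 95 8C 82 E9 87 BB D8 97 C9 AD 72 F1 AE A6 8C E0 BD AC

U+0625: 2-byte form → D8 A5.
U+5BDF0: 4-byte form → F1 9B B7 B0.
U+15302: 4-byte form → F0 95 8C 82.
U+91FB: 3-byte form → E9 87 BB.
U+0617: 2-byte form → D8 97.
U+026D: 2-byte form → C9 AD.
U+0072: 1-byte form → 72.
U+6E98C: 4-byte form → F1 AE A6 8C.
U+0F6C: 3-byte form → E0 BD AC.
Concatenated (25 bytes): D8 A5 F1 9B B7 B0 F0 95 8C 82 E9 87 BB D8 97 C9 AD 72 F1 AE A6 8C E0 BD AC.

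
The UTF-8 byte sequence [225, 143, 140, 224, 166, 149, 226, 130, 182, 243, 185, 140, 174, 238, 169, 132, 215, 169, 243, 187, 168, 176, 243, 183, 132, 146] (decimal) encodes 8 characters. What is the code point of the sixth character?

Offset 0: leading byte 0xE1 = 11100001 → 3-byte char #1 = E1 8F 8C.
Offset 3: leading byte 0xE0 = 11100000 → 3-byte char #2 = E0 A6 95.
Offset 6: leading byte 0xE2 = 11100010 → 3-byte char #3 = E2 82 B6.
Offset 9: leading byte 0xF3 = 11110011 → 4-byte char #4 = F3 B9 8C AE.
Offset 13: leading byte 0xEE = 11101110 → 3-byte char #5 = EE A9 84.
Offset 16: leading byte 0xD7 = 11010111 → 2-byte char #6 = D7 A9.
Leading byte 0xD7 = 11010111 matches 110xxxxx → 2-byte sequence.
Byte 1: 0xD7 = 11010111, payload 10111 (5 bits).
Byte 2: 0xA9 = 10101001 (10xxxxxx ✓), payload 101001.
Concatenate: 10111101001 = 0x5E9 (11 bits → U+05E9).

U+05E9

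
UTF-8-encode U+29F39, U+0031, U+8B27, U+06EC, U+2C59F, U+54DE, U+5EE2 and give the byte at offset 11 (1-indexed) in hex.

1-indexed offset 11 is 0-indexed offset 10.
U+29F39 → 4-byte form F0 A9 BC B9 at offsets 0–3.
U+0031 → 1-byte form 31 at offsets 4–4.
U+8B27 → 3-byte form E8 AC A7 at offsets 5–7.
U+06EC → 2-byte form DB AC at offsets 8–9.
U+2C59F → 4-byte form F0 AC 96 9F at offsets 10–13.
Offset 10 falls in char 5's range; it's byte 1 of F0 AC 96 9F = 0xF0.

0xF0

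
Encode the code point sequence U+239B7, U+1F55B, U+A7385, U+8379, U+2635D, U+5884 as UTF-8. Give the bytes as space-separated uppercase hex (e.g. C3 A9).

F0 A3 A6 B7 F0 9F 95 9B F2 A7 8E 85 E8 8D B9 F0 A6 8D 9D E5 A2 84

U+239B7: 4-byte form → F0 A3 A6 B7.
U+1F55B: 4-byte form → F0 9F 95 9B.
U+A7385: 4-byte form → F2 A7 8E 85.
U+8379: 3-byte form → E8 8D B9.
U+2635D: 4-byte form → F0 A6 8D 9D.
U+5884: 3-byte form → E5 A2 84.
Concatenated (22 bytes): F0 A3 A6 B7 F0 9F 95 9B F2 A7 8E 85 E8 8D B9 F0 A6 8D 9D E5 A2 84.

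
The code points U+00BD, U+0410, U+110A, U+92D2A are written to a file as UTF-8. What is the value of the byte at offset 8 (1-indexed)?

0xF2

1-indexed offset 8 is 0-indexed offset 7.
U+00BD → 2-byte form C2 BD at offsets 0–1.
U+0410 → 2-byte form D0 90 at offsets 2–3.
U+110A → 3-byte form E1 84 8A at offsets 4–6.
U+92D2A → 4-byte form F2 92 B4 AA at offsets 7–10.
Offset 7 falls in char 4's range; it's byte 1 of F2 92 B4 AA = 0xF2.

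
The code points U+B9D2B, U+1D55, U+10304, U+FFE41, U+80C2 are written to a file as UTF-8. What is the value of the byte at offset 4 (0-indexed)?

U+B9D2B → 4-byte form F2 B9 B4 AB at offsets 0–3.
U+1D55 → 3-byte form E1 B5 95 at offsets 4–6.
Offset 4 falls in char 2's range; it's byte 1 of E1 B5 95 = 0xE1.

0xE1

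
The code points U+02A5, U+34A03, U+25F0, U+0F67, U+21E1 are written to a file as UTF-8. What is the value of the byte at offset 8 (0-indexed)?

U+02A5 → 2-byte form CA A5 at offsets 0–1.
U+34A03 → 4-byte form F0 B4 A8 83 at offsets 2–5.
U+25F0 → 3-byte form E2 97 B0 at offsets 6–8.
Offset 8 falls in char 3's range; it's byte 3 of E2 97 B0 = 0xB0.

0xB0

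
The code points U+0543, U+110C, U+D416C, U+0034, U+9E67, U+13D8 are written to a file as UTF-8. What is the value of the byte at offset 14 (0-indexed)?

U+0543 → 2-byte form D5 83 at offsets 0–1.
U+110C → 3-byte form E1 84 8C at offsets 2–4.
U+D416C → 4-byte form F3 94 85 AC at offsets 5–8.
U+0034 → 1-byte form 34 at offsets 9–9.
U+9E67 → 3-byte form E9 B9 A7 at offsets 10–12.
U+13D8 → 3-byte form E1 8F 98 at offsets 13–15.
Offset 14 falls in char 6's range; it's byte 2 of E1 8F 98 = 0x8F.

0x8F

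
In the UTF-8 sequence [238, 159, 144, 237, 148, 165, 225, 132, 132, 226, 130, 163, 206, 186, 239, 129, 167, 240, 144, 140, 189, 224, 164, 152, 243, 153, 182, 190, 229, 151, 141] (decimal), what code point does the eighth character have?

U+0918

Offset 0: leading byte 0xEE = 11101110 → 3-byte char #1 = EE 9F 90.
Offset 3: leading byte 0xED = 11101101 → 3-byte char #2 = ED 94 A5.
Offset 6: leading byte 0xE1 = 11100001 → 3-byte char #3 = E1 84 84.
Offset 9: leading byte 0xE2 = 11100010 → 3-byte char #4 = E2 82 A3.
Offset 12: leading byte 0xCE = 11001110 → 2-byte char #5 = CE BA.
Offset 14: leading byte 0xEF = 11101111 → 3-byte char #6 = EF 81 A7.
Offset 17: leading byte 0xF0 = 11110000 → 4-byte char #7 = F0 90 8C BD.
Offset 21: leading byte 0xE0 = 11100000 → 3-byte char #8 = E0 A4 98.
Leading byte 0xE0 = 11100000 matches 1110xxxx → 3-byte sequence.
Byte 1: 0xE0 = 11100000, payload 0000 (4 bits).
Byte 2: 0xA4 = 10100100 (10xxxxxx ✓), payload 100100.
Byte 3: 0x98 = 10011000 (10xxxxxx ✓), payload 011000.
Concatenate: 0000100100011000 = 0x918 (16 bits → U+0918).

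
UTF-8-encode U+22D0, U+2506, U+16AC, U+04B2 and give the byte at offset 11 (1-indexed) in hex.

1-indexed offset 11 is 0-indexed offset 10.
U+22D0 → 3-byte form E2 8B 90 at offsets 0–2.
U+2506 → 3-byte form E2 94 86 at offsets 3–5.
U+16AC → 3-byte form E1 9A AC at offsets 6–8.
U+04B2 → 2-byte form D2 B2 at offsets 9–10.
Offset 10 falls in char 4's range; it's byte 2 of D2 B2 = 0xB2.

0xB2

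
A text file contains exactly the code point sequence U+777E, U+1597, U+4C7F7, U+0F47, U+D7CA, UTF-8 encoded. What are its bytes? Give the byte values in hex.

U+777E: 3-byte form → E7 9D BE.
U+1597: 3-byte form → E1 96 97.
U+4C7F7: 4-byte form → F1 8C 9F B7.
U+0F47: 3-byte form → E0 BD 87.
U+D7CA: 3-byte form → ED 9F 8A.
Concatenated (16 bytes): E7 9D BE E1 96 97 F1 8C 9F B7 E0 BD 87 ED 9F 8A.

E7 9D BE E1 96 97 F1 8C 9F B7 E0 BD 87 ED 9F 8A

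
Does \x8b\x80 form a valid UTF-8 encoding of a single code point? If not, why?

Byte 0x8B = 10001011 has the form 10xxxxxx — a continuation byte — but there is no preceding leading byte.

invalid (continuation byte with no leading byte)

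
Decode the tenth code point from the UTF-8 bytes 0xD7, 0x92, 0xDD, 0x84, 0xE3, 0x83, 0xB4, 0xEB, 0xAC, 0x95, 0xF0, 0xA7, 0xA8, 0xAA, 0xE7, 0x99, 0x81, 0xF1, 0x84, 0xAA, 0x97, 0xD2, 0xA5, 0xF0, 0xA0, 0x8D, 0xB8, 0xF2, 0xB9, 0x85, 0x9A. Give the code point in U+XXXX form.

Offset 0: leading byte 0xD7 = 11010111 → 2-byte char #1 = D7 92.
Offset 2: leading byte 0xDD = 11011101 → 2-byte char #2 = DD 84.
Offset 4: leading byte 0xE3 = 11100011 → 3-byte char #3 = E3 83 B4.
Offset 7: leading byte 0xEB = 11101011 → 3-byte char #4 = EB AC 95.
Offset 10: leading byte 0xF0 = 11110000 → 4-byte char #5 = F0 A7 A8 AA.
Offset 14: leading byte 0xE7 = 11100111 → 3-byte char #6 = E7 99 81.
Offset 17: leading byte 0xF1 = 11110001 → 4-byte char #7 = F1 84 AA 97.
Offset 21: leading byte 0xD2 = 11010010 → 2-byte char #8 = D2 A5.
Offset 23: leading byte 0xF0 = 11110000 → 4-byte char #9 = F0 A0 8D B8.
Offset 27: leading byte 0xF2 = 11110010 → 4-byte char #10 = F2 B9 85 9A.
Leading byte 0xF2 = 11110010 matches 11110xxx → 4-byte sequence.
Byte 1: 0xF2 = 11110010, payload 010 (3 bits).
Byte 2: 0xB9 = 10111001 (10xxxxxx ✓), payload 111001.
Byte 3: 0x85 = 10000101 (10xxxxxx ✓), payload 000101.
Byte 4: 0x9A = 10011010 (10xxxxxx ✓), payload 011010.
Concatenate: 010111001000101011010 = 0xB915A (21 bits → U+B915A).

U+B915A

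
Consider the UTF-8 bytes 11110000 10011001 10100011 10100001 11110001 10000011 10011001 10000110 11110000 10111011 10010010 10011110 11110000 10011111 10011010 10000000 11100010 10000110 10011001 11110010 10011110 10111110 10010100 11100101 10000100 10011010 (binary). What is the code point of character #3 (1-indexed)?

Offset 0: leading byte 0xF0 = 11110000 → 4-byte char #1 = F0 99 A3 A1.
Offset 4: leading byte 0xF1 = 11110001 → 4-byte char #2 = F1 83 99 86.
Offset 8: leading byte 0xF0 = 11110000 → 4-byte char #3 = F0 BB 92 9E.
Leading byte 0xF0 = 11110000 matches 11110xxx → 4-byte sequence.
Byte 1: 0xF0 = 11110000, payload 000 (3 bits).
Byte 2: 0xBB = 10111011 (10xxxxxx ✓), payload 111011.
Byte 3: 0x92 = 10010010 (10xxxxxx ✓), payload 010010.
Byte 4: 0x9E = 10011110 (10xxxxxx ✓), payload 011110.
Concatenate: 000111011010010011110 = 0x3B49E (21 bits → U+3B49E).

U+3B49E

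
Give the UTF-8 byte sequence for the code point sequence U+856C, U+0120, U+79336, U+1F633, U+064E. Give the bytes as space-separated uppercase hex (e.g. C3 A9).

U+856C: 3-byte form → E8 95 AC.
U+0120: 2-byte form → C4 A0.
U+79336: 4-byte form → F1 B9 8C B6.
U+1F633: 4-byte form → F0 9F 98 B3.
U+064E: 2-byte form → D9 8E.
Concatenated (15 bytes): E8 95 AC C4 A0 F1 B9 8C B6 F0 9F 98 B3 D9 8E.

E8 95 AC C4 A0 F1 B9 8C B6 F0 9F 98 B3 D9 8E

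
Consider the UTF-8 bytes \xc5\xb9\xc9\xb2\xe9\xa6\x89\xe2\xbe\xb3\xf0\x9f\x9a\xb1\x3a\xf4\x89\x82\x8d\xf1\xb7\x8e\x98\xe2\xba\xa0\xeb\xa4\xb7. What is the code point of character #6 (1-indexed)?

Offset 0: leading byte 0xC5 = 11000101 → 2-byte char #1 = C5 B9.
Offset 2: leading byte 0xC9 = 11001001 → 2-byte char #2 = C9 B2.
Offset 4: leading byte 0xE9 = 11101001 → 3-byte char #3 = E9 A6 89.
Offset 7: leading byte 0xE2 = 11100010 → 3-byte char #4 = E2 BE B3.
Offset 10: leading byte 0xF0 = 11110000 → 4-byte char #5 = F0 9F 9A B1.
Offset 14: leading byte 0x3A = 00111010 → 1-byte char #6 = 3A.
Leading byte 0x3A = 00111010 matches 0xxxxxxx → 1-byte sequence.
Byte 1: 0x3A = 00111010, payload 0111010 (7 bits).
Concatenate: 0111010 = 0x3A (7 bits → U+003A).

U+003A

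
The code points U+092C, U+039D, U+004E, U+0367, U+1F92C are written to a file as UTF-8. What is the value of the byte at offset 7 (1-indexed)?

0xCD

1-indexed offset 7 is 0-indexed offset 6.
U+092C → 3-byte form E0 A4 AC at offsets 0–2.
U+039D → 2-byte form CE 9D at offsets 3–4.
U+004E → 1-byte form 4E at offsets 5–5.
U+0367 → 2-byte form CD A7 at offsets 6–7.
Offset 6 falls in char 4's range; it's byte 1 of CD A7 = 0xCD.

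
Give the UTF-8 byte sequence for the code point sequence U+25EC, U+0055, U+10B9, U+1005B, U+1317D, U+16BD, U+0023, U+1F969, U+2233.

U+25EC: 3-byte form → E2 97 AC.
U+0055: 1-byte form → 55.
U+10B9: 3-byte form → E1 82 B9.
U+1005B: 4-byte form → F0 90 81 9B.
U+1317D: 4-byte form → F0 93 85 BD.
U+16BD: 3-byte form → E1 9A BD.
U+0023: 1-byte form → 23.
U+1F969: 4-byte form → F0 9F A5 A9.
U+2233: 3-byte form → E2 88 B3.
Concatenated (26 bytes): E2 97 AC 55 E1 82 B9 F0 90 81 9B F0 93 85 BD E1 9A BD 23 F0 9F A5 A9 E2 88 B3.

E2 97 AC 55 E1 82 B9 F0 90 81 9B F0 93 85 BD E1 9A BD 23 F0 9F A5 A9 E2 88 B3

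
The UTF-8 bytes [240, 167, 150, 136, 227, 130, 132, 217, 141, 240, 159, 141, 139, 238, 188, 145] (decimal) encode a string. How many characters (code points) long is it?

Byte at offset 0: 0xF0 = 11110000 → 4-byte char (#1). Advance 4.
Byte at offset 4: 0xE3 = 11100011 → 3-byte char (#2). Advance 3.
Byte at offset 7: 0xD9 = 11011001 → 2-byte char (#3). Advance 2.
Byte at offset 9: 0xF0 = 11110000 → 4-byte char (#4). Advance 4.
Byte at offset 13: 0xEE = 11101110 → 3-byte char (#5). Advance 3.
Reached end at offset 16 after 5 code points.

5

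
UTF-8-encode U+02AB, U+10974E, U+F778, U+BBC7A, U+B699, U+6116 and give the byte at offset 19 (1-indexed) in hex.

1-indexed offset 19 is 0-indexed offset 18.
U+02AB → 2-byte form CA AB at offsets 0–1.
U+10974E → 4-byte form F4 89 9D 8E at offsets 2–5.
U+F778 → 3-byte form EF 9D B8 at offsets 6–8.
U+BBC7A → 4-byte form F2 BB B1 BA at offsets 9–12.
U+B699 → 3-byte form EB 9A 99 at offsets 13–15.
U+6116 → 3-byte form E6 84 96 at offsets 16–18.
Offset 18 falls in char 6's range; it's byte 3 of E6 84 96 = 0x96.

0x96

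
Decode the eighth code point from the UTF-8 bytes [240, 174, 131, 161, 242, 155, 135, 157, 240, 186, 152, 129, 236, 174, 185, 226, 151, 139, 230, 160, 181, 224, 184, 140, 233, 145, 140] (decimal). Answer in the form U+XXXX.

Offset 0: leading byte 0xF0 = 11110000 → 4-byte char #1 = F0 AE 83 A1.
Offset 4: leading byte 0xF2 = 11110010 → 4-byte char #2 = F2 9B 87 9D.
Offset 8: leading byte 0xF0 = 11110000 → 4-byte char #3 = F0 BA 98 81.
Offset 12: leading byte 0xEC = 11101100 → 3-byte char #4 = EC AE B9.
Offset 15: leading byte 0xE2 = 11100010 → 3-byte char #5 = E2 97 8B.
Offset 18: leading byte 0xE6 = 11100110 → 3-byte char #6 = E6 A0 B5.
Offset 21: leading byte 0xE0 = 11100000 → 3-byte char #7 = E0 B8 8C.
Offset 24: leading byte 0xE9 = 11101001 → 3-byte char #8 = E9 91 8C.
Leading byte 0xE9 = 11101001 matches 1110xxxx → 3-byte sequence.
Byte 1: 0xE9 = 11101001, payload 1001 (4 bits).
Byte 2: 0x91 = 10010001 (10xxxxxx ✓), payload 010001.
Byte 3: 0x8C = 10001100 (10xxxxxx ✓), payload 001100.
Concatenate: 1001010001001100 = 0x944C (16 bits → U+944C).

U+944C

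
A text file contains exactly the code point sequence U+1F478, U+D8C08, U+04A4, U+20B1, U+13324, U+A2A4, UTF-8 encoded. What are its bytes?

U+1F478: 4-byte form → F0 9F 91 B8.
U+D8C08: 4-byte form → F3 98 B0 88.
U+04A4: 2-byte form → D2 A4.
U+20B1: 3-byte form → E2 82 B1.
U+13324: 4-byte form → F0 93 8C A4.
U+A2A4: 3-byte form → EA 8A A4.
Concatenated (20 bytes): F0 9F 91 B8 F3 98 B0 88 D2 A4 E2 82 B1 F0 93 8C A4 EA 8A A4.

F0 9F 91 B8 F3 98 B0 88 D2 A4 E2 82 B1 F0 93 8C A4 EA 8A A4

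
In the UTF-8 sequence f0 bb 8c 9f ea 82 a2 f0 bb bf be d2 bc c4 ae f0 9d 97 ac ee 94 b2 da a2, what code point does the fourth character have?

Offset 0: leading byte 0xF0 = 11110000 → 4-byte char #1 = F0 BB 8C 9F.
Offset 4: leading byte 0xEA = 11101010 → 3-byte char #2 = EA 82 A2.
Offset 7: leading byte 0xF0 = 11110000 → 4-byte char #3 = F0 BB BF BE.
Offset 11: leading byte 0xD2 = 11010010 → 2-byte char #4 = D2 BC.
Leading byte 0xD2 = 11010010 matches 110xxxxx → 2-byte sequence.
Byte 1: 0xD2 = 11010010, payload 10010 (5 bits).
Byte 2: 0xBC = 10111100 (10xxxxxx ✓), payload 111100.
Concatenate: 10010111100 = 0x4BC (11 bits → U+04BC).

U+04BC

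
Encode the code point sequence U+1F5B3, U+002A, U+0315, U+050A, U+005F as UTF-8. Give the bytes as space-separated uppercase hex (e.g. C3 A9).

F0 9F 96 B3 2A CC 95 D4 8A 5F

U+1F5B3: 4-byte form → F0 9F 96 B3.
U+002A: 1-byte form → 2A.
U+0315: 2-byte form → CC 95.
U+050A: 2-byte form → D4 8A.
U+005F: 1-byte form → 5F.
Concatenated (10 bytes): F0 9F 96 B3 2A CC 95 D4 8A 5F.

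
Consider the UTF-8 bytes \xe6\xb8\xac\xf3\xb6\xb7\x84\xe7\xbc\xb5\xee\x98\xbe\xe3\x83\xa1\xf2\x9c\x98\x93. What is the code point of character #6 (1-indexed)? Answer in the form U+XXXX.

U+9C613

Offset 0: leading byte 0xE6 = 11100110 → 3-byte char #1 = E6 B8 AC.
Offset 3: leading byte 0xF3 = 11110011 → 4-byte char #2 = F3 B6 B7 84.
Offset 7: leading byte 0xE7 = 11100111 → 3-byte char #3 = E7 BC B5.
Offset 10: leading byte 0xEE = 11101110 → 3-byte char #4 = EE 98 BE.
Offset 13: leading byte 0xE3 = 11100011 → 3-byte char #5 = E3 83 A1.
Offset 16: leading byte 0xF2 = 11110010 → 4-byte char #6 = F2 9C 98 93.
Leading byte 0xF2 = 11110010 matches 11110xxx → 4-byte sequence.
Byte 1: 0xF2 = 11110010, payload 010 (3 bits).
Byte 2: 0x9C = 10011100 (10xxxxxx ✓), payload 011100.
Byte 3: 0x98 = 10011000 (10xxxxxx ✓), payload 011000.
Byte 4: 0x93 = 10010011 (10xxxxxx ✓), payload 010011.
Concatenate: 010011100011000010011 = 0x9C613 (21 bits → U+9C613).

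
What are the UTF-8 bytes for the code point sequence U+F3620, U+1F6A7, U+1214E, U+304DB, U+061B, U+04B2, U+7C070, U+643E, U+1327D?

F3 B3 98 A0 F0 9F 9A A7 F0 92 85 8E F0 B0 93 9B D8 9B D2 B2 F1 BC 81 B0 E6 90 BE F0 93 89 BD

U+F3620: 4-byte form → F3 B3 98 A0.
U+1F6A7: 4-byte form → F0 9F 9A A7.
U+1214E: 4-byte form → F0 92 85 8E.
U+304DB: 4-byte form → F0 B0 93 9B.
U+061B: 2-byte form → D8 9B.
U+04B2: 2-byte form → D2 B2.
U+7C070: 4-byte form → F1 BC 81 B0.
U+643E: 3-byte form → E6 90 BE.
U+1327D: 4-byte form → F0 93 89 BD.
Concatenated (31 bytes): F3 B3 98 A0 F0 9F 9A A7 F0 92 85 8E F0 B0 93 9B D8 9B D2 B2 F1 BC 81 B0 E6 90 BE F0 93 89 BD.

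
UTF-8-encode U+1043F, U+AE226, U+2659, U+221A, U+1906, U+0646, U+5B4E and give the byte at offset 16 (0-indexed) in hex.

U+1043F → 4-byte form F0 90 90 BF at offsets 0–3.
U+AE226 → 4-byte form F2 AE 88 A6 at offsets 4–7.
U+2659 → 3-byte form E2 99 99 at offsets 8–10.
U+221A → 3-byte form E2 88 9A at offsets 11–13.
U+1906 → 3-byte form E1 A4 86 at offsets 14–16.
Offset 16 falls in char 5's range; it's byte 3 of E1 A4 86 = 0x86.

0x86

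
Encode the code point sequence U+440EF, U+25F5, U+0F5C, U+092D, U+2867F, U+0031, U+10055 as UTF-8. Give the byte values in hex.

U+440EF: 4-byte form → F1 84 83 AF.
U+25F5: 3-byte form → E2 97 B5.
U+0F5C: 3-byte form → E0 BD 9C.
U+092D: 3-byte form → E0 A4 AD.
U+2867F: 4-byte form → F0 A8 99 BF.
U+0031: 1-byte form → 31.
U+10055: 4-byte form → F0 90 81 95.
Concatenated (22 bytes): F1 84 83 AF E2 97 B5 E0 BD 9C E0 A4 AD F0 A8 99 BF 31 F0 90 81 95.

F1 84 83 AF E2 97 B5 E0 BD 9C E0 A4 AD F0 A8 99 BF 31 F0 90 81 95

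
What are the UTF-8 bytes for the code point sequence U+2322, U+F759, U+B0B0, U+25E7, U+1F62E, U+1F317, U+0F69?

E2 8C A2 EF 9D 99 EB 82 B0 E2 97 A7 F0 9F 98 AE F0 9F 8C 97 E0 BD A9

U+2322: 3-byte form → E2 8C A2.
U+F759: 3-byte form → EF 9D 99.
U+B0B0: 3-byte form → EB 82 B0.
U+25E7: 3-byte form → E2 97 A7.
U+1F62E: 4-byte form → F0 9F 98 AE.
U+1F317: 4-byte form → F0 9F 8C 97.
U+0F69: 3-byte form → E0 BD A9.
Concatenated (23 bytes): E2 8C A2 EF 9D 99 EB 82 B0 E2 97 A7 F0 9F 98 AE F0 9F 8C 97 E0 BD A9.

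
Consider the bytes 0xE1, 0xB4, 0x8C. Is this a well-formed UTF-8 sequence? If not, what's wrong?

Leading byte 0xE1 = 11100001 → 3-byte form.
Continuation bytes 0xB4=10110100, 0x8C=10001100 all match 10xxxxxx.
Decoded value 0x1D0C is ≥ 0x800 (shortest form) and not a surrogate.

valid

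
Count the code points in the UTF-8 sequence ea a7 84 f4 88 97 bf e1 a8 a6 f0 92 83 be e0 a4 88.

5

Byte at offset 0: 0xEA = 11101010 → 3-byte char (#1). Advance 3.
Byte at offset 3: 0xF4 = 11110100 → 4-byte char (#2). Advance 4.
Byte at offset 7: 0xE1 = 11100001 → 3-byte char (#3). Advance 3.
Byte at offset 10: 0xF0 = 11110000 → 4-byte char (#4). Advance 4.
Byte at offset 14: 0xE0 = 11100000 → 3-byte char (#5). Advance 3.
Reached end at offset 17 after 5 code points.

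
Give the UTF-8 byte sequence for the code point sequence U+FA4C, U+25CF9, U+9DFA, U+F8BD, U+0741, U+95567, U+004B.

U+FA4C: 3-byte form → EF A9 8C.
U+25CF9: 4-byte form → F0 A5 B3 B9.
U+9DFA: 3-byte form → E9 B7 BA.
U+F8BD: 3-byte form → EF A2 BD.
U+0741: 2-byte form → DD 81.
U+95567: 4-byte form → F2 95 95 A7.
U+004B: 1-byte form → 4B.
Concatenated (20 bytes): EF A9 8C F0 A5 B3 B9 E9 B7 BA EF A2 BD DD 81 F2 95 95 A7 4B.

EF A9 8C F0 A5 B3 B9 E9 B7 BA EF A2 BD DD 81 F2 95 95 A7 4B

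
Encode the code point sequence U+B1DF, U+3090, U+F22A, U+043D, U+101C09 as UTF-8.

U+B1DF: 3-byte form → EB 87 9F.
U+3090: 3-byte form → E3 82 90.
U+F22A: 3-byte form → EF 88 AA.
U+043D: 2-byte form → D0 BD.
U+101C09: 4-byte form → F4 81 B0 89.
Concatenated (15 bytes): EB 87 9F E3 82 90 EF 88 AA D0 BD F4 81 B0 89.

EB 87 9F E3 82 90 EF 88 AA D0 BD F4 81 B0 89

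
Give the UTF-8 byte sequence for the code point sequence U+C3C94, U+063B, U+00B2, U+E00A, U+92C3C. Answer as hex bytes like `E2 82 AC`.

F3 83 B2 94 D8 BB C2 B2 EE 80 8A F2 92 B0 BC

U+C3C94: 4-byte form → F3 83 B2 94.
U+063B: 2-byte form → D8 BB.
U+00B2: 2-byte form → C2 B2.
U+E00A: 3-byte form → EE 80 8A.
U+92C3C: 4-byte form → F2 92 B0 BC.
Concatenated (15 bytes): F3 83 B2 94 D8 BB C2 B2 EE 80 8A F2 92 B0 BC.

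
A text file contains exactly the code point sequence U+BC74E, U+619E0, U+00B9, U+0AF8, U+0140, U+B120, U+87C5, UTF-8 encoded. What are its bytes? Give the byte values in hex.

U+BC74E: 4-byte form → F2 BC 9D 8E.
U+619E0: 4-byte form → F1 A1 A7 A0.
U+00B9: 2-byte form → C2 B9.
U+0AF8: 3-byte form → E0 AB B8.
U+0140: 2-byte form → C5 80.
U+B120: 3-byte form → EB 84 A0.
U+87C5: 3-byte form → E8 9F 85.
Concatenated (21 bytes): F2 BC 9D 8E F1 A1 A7 A0 C2 B9 E0 AB B8 C5 80 EB 84 A0 E8 9F 85.

F2 BC 9D 8E F1 A1 A7 A0 C2 B9 E0 AB B8 C5 80 EB 84 A0 E8 9F 85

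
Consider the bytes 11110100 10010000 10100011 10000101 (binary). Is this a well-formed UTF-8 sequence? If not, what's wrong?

Leading byte 0xF4 = 11110100 → 4-byte form.
Payload = 0x1108C5, which exceeds U+10FFFF, the maximum Unicode code point. (Leading bytes F5–FF, or F4 followed by ≥ 0x90, are invalid.)

invalid (encodes a value above U+10FFFF)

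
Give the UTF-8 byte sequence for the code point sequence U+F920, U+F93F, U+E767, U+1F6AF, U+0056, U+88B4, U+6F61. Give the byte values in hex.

EF A4 A0 EF A4 BF EE 9D A7 F0 9F 9A AF 56 E8 A2 B4 E6 BD A1

U+F920: 3-byte form → EF A4 A0.
U+F93F: 3-byte form → EF A4 BF.
U+E767: 3-byte form → EE 9D A7.
U+1F6AF: 4-byte form → F0 9F 9A AF.
U+0056: 1-byte form → 56.
U+88B4: 3-byte form → E8 A2 B4.
U+6F61: 3-byte form → E6 BD A1.
Concatenated (20 bytes): EF A4 A0 EF A4 BF EE 9D A7 F0 9F 9A AF 56 E8 A2 B4 E6 BD A1.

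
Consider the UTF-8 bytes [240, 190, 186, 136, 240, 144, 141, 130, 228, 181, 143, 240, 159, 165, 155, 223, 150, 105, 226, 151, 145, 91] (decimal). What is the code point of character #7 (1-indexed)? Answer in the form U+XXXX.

Offset 0: leading byte 0xF0 = 11110000 → 4-byte char #1 = F0 BE BA 88.
Offset 4: leading byte 0xF0 = 11110000 → 4-byte char #2 = F0 90 8D 82.
Offset 8: leading byte 0xE4 = 11100100 → 3-byte char #3 = E4 B5 8F.
Offset 11: leading byte 0xF0 = 11110000 → 4-byte char #4 = F0 9F A5 9B.
Offset 15: leading byte 0xDF = 11011111 → 2-byte char #5 = DF 96.
Offset 17: leading byte 0x69 = 01101001 → 1-byte char #6 = 69.
Offset 18: leading byte 0xE2 = 11100010 → 3-byte char #7 = E2 97 91.
Leading byte 0xE2 = 11100010 matches 1110xxxx → 3-byte sequence.
Byte 1: 0xE2 = 11100010, payload 0010 (4 bits).
Byte 2: 0x97 = 10010111 (10xxxxxx ✓), payload 010111.
Byte 3: 0x91 = 10010001 (10xxxxxx ✓), payload 010001.
Concatenate: 0010010111010001 = 0x25D1 (16 bits → U+25D1).

U+25D1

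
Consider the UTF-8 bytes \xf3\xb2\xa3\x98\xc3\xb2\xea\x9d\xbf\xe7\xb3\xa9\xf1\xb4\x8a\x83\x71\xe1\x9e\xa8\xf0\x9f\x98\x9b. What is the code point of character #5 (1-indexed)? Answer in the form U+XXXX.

U+74283

Offset 0: leading byte 0xF3 = 11110011 → 4-byte char #1 = F3 B2 A3 98.
Offset 4: leading byte 0xC3 = 11000011 → 2-byte char #2 = C3 B2.
Offset 6: leading byte 0xEA = 11101010 → 3-byte char #3 = EA 9D BF.
Offset 9: leading byte 0xE7 = 11100111 → 3-byte char #4 = E7 B3 A9.
Offset 12: leading byte 0xF1 = 11110001 → 4-byte char #5 = F1 B4 8A 83.
Leading byte 0xF1 = 11110001 matches 11110xxx → 4-byte sequence.
Byte 1: 0xF1 = 11110001, payload 001 (3 bits).
Byte 2: 0xB4 = 10110100 (10xxxxxx ✓), payload 110100.
Byte 3: 0x8A = 10001010 (10xxxxxx ✓), payload 001010.
Byte 4: 0x83 = 10000011 (10xxxxxx ✓), payload 000011.
Concatenate: 001110100001010000011 = 0x74283 (21 bits → U+74283).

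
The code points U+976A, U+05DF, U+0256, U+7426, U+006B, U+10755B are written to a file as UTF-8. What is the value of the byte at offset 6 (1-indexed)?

0xC9

1-indexed offset 6 is 0-indexed offset 5.
U+976A → 3-byte form E9 9D AA at offsets 0–2.
U+05DF → 2-byte form D7 9F at offsets 3–4.
U+0256 → 2-byte form C9 96 at offsets 5–6.
Offset 5 falls in char 3's range; it's byte 1 of C9 96 = 0xC9.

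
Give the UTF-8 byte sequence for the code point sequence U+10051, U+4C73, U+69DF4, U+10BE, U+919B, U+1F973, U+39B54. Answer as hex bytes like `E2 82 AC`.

U+10051: 4-byte form → F0 90 81 91.
U+4C73: 3-byte form → E4 B1 B3.
U+69DF4: 4-byte form → F1 A9 B7 B4.
U+10BE: 3-byte form → E1 82 BE.
U+919B: 3-byte form → E9 86 9B.
U+1F973: 4-byte form → F0 9F A5 B3.
U+39B54: 4-byte form → F0 B9 AD 94.
Concatenated (25 bytes): F0 90 81 91 E4 B1 B3 F1 A9 B7 B4 E1 82 BE E9 86 9B F0 9F A5 B3 F0 B9 AD 94.

F0 90 81 91 E4 B1 B3 F1 A9 B7 B4 E1 82 BE E9 86 9B F0 9F A5 B3 F0 B9 AD 94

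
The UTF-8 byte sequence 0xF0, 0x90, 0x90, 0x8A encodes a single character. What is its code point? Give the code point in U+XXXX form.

U+1040A

Leading byte 0xF0 = 11110000 matches 11110xxx → 4-byte sequence.
Byte 1: 0xF0 = 11110000, payload 000 (3 bits).
Byte 2: 0x90 = 10010000 (10xxxxxx ✓), payload 010000.
Byte 3: 0x90 = 10010000 (10xxxxxx ✓), payload 010000.
Byte 4: 0x8A = 10001010 (10xxxxxx ✓), payload 001010.
Concatenate: 000010000010000001010 = 0x1040A (21 bits → U+1040A).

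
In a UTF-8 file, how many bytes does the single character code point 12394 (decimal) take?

3

U+306A = 0x306A. UTF-8 uses 1 byte below 0x80, 2 below 0x800, 3 below 0x10000, 4 up to 0x10FFFF. 0x306A is in U+0800–U+FFFF → 3 bytes.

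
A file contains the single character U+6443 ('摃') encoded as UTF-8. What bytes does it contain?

E6 91 83

U+6443 = 0x6443 = 25667 decimal. In range U+0800–U+FFFF → 3-byte form: 1110xxxx 10xxxxxx 10xxxxxx.
Binary (16 bits): 0110010001000011.
Split 4+6+6: 0110 | 010001 | 000011.
Byte 1: 11100110 = 0xE6.
Byte 2: 10010001 = 0x91.
Byte 3: 10000011 = 0x83.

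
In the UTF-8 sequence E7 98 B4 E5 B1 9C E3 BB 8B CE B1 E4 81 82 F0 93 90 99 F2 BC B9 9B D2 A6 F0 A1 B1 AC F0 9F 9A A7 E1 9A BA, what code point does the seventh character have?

Offset 0: leading byte 0xE7 = 11100111 → 3-byte char #1 = E7 98 B4.
Offset 3: leading byte 0xE5 = 11100101 → 3-byte char #2 = E5 B1 9C.
Offset 6: leading byte 0xE3 = 11100011 → 3-byte char #3 = E3 BB 8B.
Offset 9: leading byte 0xCE = 11001110 → 2-byte char #4 = CE B1.
Offset 11: leading byte 0xE4 = 11100100 → 3-byte char #5 = E4 81 82.
Offset 14: leading byte 0xF0 = 11110000 → 4-byte char #6 = F0 93 90 99.
Offset 18: leading byte 0xF2 = 11110010 → 4-byte char #7 = F2 BC B9 9B.
Leading byte 0xF2 = 11110010 matches 11110xxx → 4-byte sequence.
Byte 1: 0xF2 = 11110010, payload 010 (3 bits).
Byte 2: 0xBC = 10111100 (10xxxxxx ✓), payload 111100.
Byte 3: 0xB9 = 10111001 (10xxxxxx ✓), payload 111001.
Byte 4: 0x9B = 10011011 (10xxxxxx ✓), payload 011011.
Concatenate: 010111100111001011011 = 0xBCE5B (21 bits → U+BCE5B).

U+BCE5B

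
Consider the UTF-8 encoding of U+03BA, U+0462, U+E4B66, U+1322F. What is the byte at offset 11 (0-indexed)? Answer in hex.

0xAF

U+03BA → 2-byte form CE BA at offsets 0–1.
U+0462 → 2-byte form D1 A2 at offsets 2–3.
U+E4B66 → 4-byte form F3 A4 AD A6 at offsets 4–7.
U+1322F → 4-byte form F0 93 88 AF at offsets 8–11.
Offset 11 falls in char 4's range; it's byte 4 of F0 93 88 AF = 0xAF.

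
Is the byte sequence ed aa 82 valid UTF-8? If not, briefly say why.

invalid (encodes a surrogate (U+D800–U+DFFF))

Structurally a 3-byte sequence; payload = 0xDA82.
But 0xDA82 is in U+D800–U+DFFF, the surrogate range. Surrogates are not Unicode scalar values and are forbidden in UTF-8.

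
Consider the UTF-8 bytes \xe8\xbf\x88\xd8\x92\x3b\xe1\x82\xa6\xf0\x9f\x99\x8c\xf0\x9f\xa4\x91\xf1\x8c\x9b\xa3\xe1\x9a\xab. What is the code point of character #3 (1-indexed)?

U+003B

Offset 0: leading byte 0xE8 = 11101000 → 3-byte char #1 = E8 BF 88.
Offset 3: leading byte 0xD8 = 11011000 → 2-byte char #2 = D8 92.
Offset 5: leading byte 0x3B = 00111011 → 1-byte char #3 = 3B.
Leading byte 0x3B = 00111011 matches 0xxxxxxx → 1-byte sequence.
Byte 1: 0x3B = 00111011, payload 0111011 (7 bits).
Concatenate: 0111011 = 0x3B (7 bits → U+003B).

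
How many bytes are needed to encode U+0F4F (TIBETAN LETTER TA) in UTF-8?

3

U+0F4F = 0xF4F. UTF-8 uses 1 byte below 0x80, 2 below 0x800, 3 below 0x10000, 4 up to 0x10FFFF. 0xF4F is in U+0800–U+FFFF → 3 bytes.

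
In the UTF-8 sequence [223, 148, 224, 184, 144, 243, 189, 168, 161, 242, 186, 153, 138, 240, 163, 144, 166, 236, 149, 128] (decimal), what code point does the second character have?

Offset 0: leading byte 0xDF = 11011111 → 2-byte char #1 = DF 94.
Offset 2: leading byte 0xE0 = 11100000 → 3-byte char #2 = E0 B8 90.
Leading byte 0xE0 = 11100000 matches 1110xxxx → 3-byte sequence.
Byte 1: 0xE0 = 11100000, payload 0000 (4 bits).
Byte 2: 0xB8 = 10111000 (10xxxxxx ✓), payload 111000.
Byte 3: 0x90 = 10010000 (10xxxxxx ✓), payload 010000.
Concatenate: 0000111000010000 = 0xE10 (16 bits → U+0E10).

U+0E10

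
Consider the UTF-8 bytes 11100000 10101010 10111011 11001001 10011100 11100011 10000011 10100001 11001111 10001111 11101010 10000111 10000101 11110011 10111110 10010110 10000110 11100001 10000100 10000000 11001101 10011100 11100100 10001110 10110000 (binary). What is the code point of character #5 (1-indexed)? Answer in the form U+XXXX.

Offset 0: leading byte 0xE0 = 11100000 → 3-byte char #1 = E0 AA BB.
Offset 3: leading byte 0xC9 = 11001001 → 2-byte char #2 = C9 9C.
Offset 5: leading byte 0xE3 = 11100011 → 3-byte char #3 = E3 83 A1.
Offset 8: leading byte 0xCF = 11001111 → 2-byte char #4 = CF 8F.
Offset 10: leading byte 0xEA = 11101010 → 3-byte char #5 = EA 87 85.
Leading byte 0xEA = 11101010 matches 1110xxxx → 3-byte sequence.
Byte 1: 0xEA = 11101010, payload 1010 (4 bits).
Byte 2: 0x87 = 10000111 (10xxxxxx ✓), payload 000111.
Byte 3: 0x85 = 10000101 (10xxxxxx ✓), payload 000101.
Concatenate: 1010000111000101 = 0xA1C5 (16 bits → U+A1C5).

U+A1C5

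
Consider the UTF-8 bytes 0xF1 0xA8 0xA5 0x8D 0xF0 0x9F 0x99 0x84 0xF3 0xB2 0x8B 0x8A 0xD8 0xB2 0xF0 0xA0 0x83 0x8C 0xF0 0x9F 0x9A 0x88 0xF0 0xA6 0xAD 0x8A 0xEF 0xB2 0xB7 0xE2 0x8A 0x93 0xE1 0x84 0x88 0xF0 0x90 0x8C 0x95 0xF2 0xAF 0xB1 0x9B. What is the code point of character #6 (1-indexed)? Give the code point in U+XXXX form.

Offset 0: leading byte 0xF1 = 11110001 → 4-byte char #1 = F1 A8 A5 8D.
Offset 4: leading byte 0xF0 = 11110000 → 4-byte char #2 = F0 9F 99 84.
Offset 8: leading byte 0xF3 = 11110011 → 4-byte char #3 = F3 B2 8B 8A.
Offset 12: leading byte 0xD8 = 11011000 → 2-byte char #4 = D8 B2.
Offset 14: leading byte 0xF0 = 11110000 → 4-byte char #5 = F0 A0 83 8C.
Offset 18: leading byte 0xF0 = 11110000 → 4-byte char #6 = F0 9F 9A 88.
Leading byte 0xF0 = 11110000 matches 11110xxx → 4-byte sequence.
Byte 1: 0xF0 = 11110000, payload 000 (3 bits).
Byte 2: 0x9F = 10011111 (10xxxxxx ✓), payload 011111.
Byte 3: 0x9A = 10011010 (10xxxxxx ✓), payload 011010.
Byte 4: 0x88 = 10001000 (10xxxxxx ✓), payload 001000.
Concatenate: 000011111011010001000 = 0x1F688 (21 bits → U+1F688).

U+1F688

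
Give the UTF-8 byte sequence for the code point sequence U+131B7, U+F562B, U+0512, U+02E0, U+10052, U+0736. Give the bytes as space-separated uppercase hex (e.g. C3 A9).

U+131B7: 4-byte form → F0 93 86 B7.
U+F562B: 4-byte form → F3 B5 98 AB.
U+0512: 2-byte form → D4 92.
U+02E0: 2-byte form → CB A0.
U+10052: 4-byte form → F0 90 81 92.
U+0736: 2-byte form → DC B6.
Concatenated (18 bytes): F0 93 86 B7 F3 B5 98 AB D4 92 CB A0 F0 90 81 92 DC B6.

F0 93 86 B7 F3 B5 98 AB D4 92 CB A0 F0 90 81 92 DC B6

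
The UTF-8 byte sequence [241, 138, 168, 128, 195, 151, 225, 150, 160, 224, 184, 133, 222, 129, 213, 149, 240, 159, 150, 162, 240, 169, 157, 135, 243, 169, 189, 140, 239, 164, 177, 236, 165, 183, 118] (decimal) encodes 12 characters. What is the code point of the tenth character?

Offset 0: leading byte 0xF1 = 11110001 → 4-byte char #1 = F1 8A A8 80.
Offset 4: leading byte 0xC3 = 11000011 → 2-byte char #2 = C3 97.
Offset 6: leading byte 0xE1 = 11100001 → 3-byte char #3 = E1 96 A0.
Offset 9: leading byte 0xE0 = 11100000 → 3-byte char #4 = E0 B8 85.
Offset 12: leading byte 0xDE = 11011110 → 2-byte char #5 = DE 81.
Offset 14: leading byte 0xD5 = 11010101 → 2-byte char #6 = D5 95.
Offset 16: leading byte 0xF0 = 11110000 → 4-byte char #7 = F0 9F 96 A2.
Offset 20: leading byte 0xF0 = 11110000 → 4-byte char #8 = F0 A9 9D 87.
Offset 24: leading byte 0xF3 = 11110011 → 4-byte char #9 = F3 A9 BD 8C.
Offset 28: leading byte 0xEF = 11101111 → 3-byte char #10 = EF A4 B1.
Leading byte 0xEF = 11101111 matches 1110xxxx → 3-byte sequence.
Byte 1: 0xEF = 11101111, payload 1111 (4 bits).
Byte 2: 0xA4 = 10100100 (10xxxxxx ✓), payload 100100.
Byte 3: 0xB1 = 10110001 (10xxxxxx ✓), payload 110001.
Concatenate: 1111100100110001 = 0xF931 (16 bits → U+F931).

U+F931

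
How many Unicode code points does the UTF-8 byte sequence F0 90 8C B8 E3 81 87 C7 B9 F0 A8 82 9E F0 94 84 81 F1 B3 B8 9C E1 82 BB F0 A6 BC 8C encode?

8

Byte at offset 0: 0xF0 = 11110000 → 4-byte char (#1). Advance 4.
Byte at offset 4: 0xE3 = 11100011 → 3-byte char (#2). Advance 3.
Byte at offset 7: 0xC7 = 11000111 → 2-byte char (#3). Advance 2.
Byte at offset 9: 0xF0 = 11110000 → 4-byte char (#4). Advance 4.
Byte at offset 13: 0xF0 = 11110000 → 4-byte char (#5). Advance 4.
Byte at offset 17: 0xF1 = 11110001 → 4-byte char (#6). Advance 4.
Byte at offset 21: 0xE1 = 11100001 → 3-byte char (#7). Advance 3.
Byte at offset 24: 0xF0 = 11110000 → 4-byte char (#8). Advance 4.
Reached end at offset 28 after 8 code points.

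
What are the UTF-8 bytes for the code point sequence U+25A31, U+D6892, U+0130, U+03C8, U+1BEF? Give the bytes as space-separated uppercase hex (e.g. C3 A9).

F0 A5 A8 B1 F3 96 A2 92 C4 B0 CF 88 E1 AF AF

U+25A31: 4-byte form → F0 A5 A8 B1.
U+D6892: 4-byte form → F3 96 A2 92.
U+0130: 2-byte form → C4 B0.
U+03C8: 2-byte form → CF 88.
U+1BEF: 3-byte form → E1 AF AF.
Concatenated (15 bytes): F0 A5 A8 B1 F3 96 A2 92 C4 B0 CF 88 E1 AF AF.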